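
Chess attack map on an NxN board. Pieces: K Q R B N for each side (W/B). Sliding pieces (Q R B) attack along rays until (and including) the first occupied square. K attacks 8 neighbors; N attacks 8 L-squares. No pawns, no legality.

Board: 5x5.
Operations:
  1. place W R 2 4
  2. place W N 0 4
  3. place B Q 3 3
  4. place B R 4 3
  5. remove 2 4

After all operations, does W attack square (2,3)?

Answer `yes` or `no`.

Answer: yes

Derivation:
Op 1: place WR@(2,4)
Op 2: place WN@(0,4)
Op 3: place BQ@(3,3)
Op 4: place BR@(4,3)
Op 5: remove (2,4)
Per-piece attacks for W:
  WN@(0,4): attacks (1,2) (2,3)
W attacks (2,3): yes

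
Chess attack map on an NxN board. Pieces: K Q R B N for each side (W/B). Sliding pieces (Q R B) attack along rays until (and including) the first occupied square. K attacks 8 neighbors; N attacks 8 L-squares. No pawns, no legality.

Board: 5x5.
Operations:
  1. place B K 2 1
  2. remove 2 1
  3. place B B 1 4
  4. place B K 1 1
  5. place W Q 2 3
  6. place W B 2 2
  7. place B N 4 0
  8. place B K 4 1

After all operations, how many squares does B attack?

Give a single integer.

Answer: 15

Derivation:
Op 1: place BK@(2,1)
Op 2: remove (2,1)
Op 3: place BB@(1,4)
Op 4: place BK@(1,1)
Op 5: place WQ@(2,3)
Op 6: place WB@(2,2)
Op 7: place BN@(4,0)
Op 8: place BK@(4,1)
Per-piece attacks for B:
  BK@(1,1): attacks (1,2) (1,0) (2,1) (0,1) (2,2) (2,0) (0,2) (0,0)
  BB@(1,4): attacks (2,3) (0,3) [ray(1,-1) blocked at (2,3)]
  BN@(4,0): attacks (3,2) (2,1)
  BK@(4,1): attacks (4,2) (4,0) (3,1) (3,2) (3,0)
Union (15 distinct): (0,0) (0,1) (0,2) (0,3) (1,0) (1,2) (2,0) (2,1) (2,2) (2,3) (3,0) (3,1) (3,2) (4,0) (4,2)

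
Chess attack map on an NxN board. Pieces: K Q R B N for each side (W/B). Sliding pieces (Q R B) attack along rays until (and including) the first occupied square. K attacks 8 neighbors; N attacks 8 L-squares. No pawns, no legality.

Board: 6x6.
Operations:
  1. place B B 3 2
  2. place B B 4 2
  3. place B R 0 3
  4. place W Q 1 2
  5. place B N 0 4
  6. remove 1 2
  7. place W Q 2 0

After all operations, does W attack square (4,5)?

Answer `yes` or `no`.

Answer: no

Derivation:
Op 1: place BB@(3,2)
Op 2: place BB@(4,2)
Op 3: place BR@(0,3)
Op 4: place WQ@(1,2)
Op 5: place BN@(0,4)
Op 6: remove (1,2)
Op 7: place WQ@(2,0)
Per-piece attacks for W:
  WQ@(2,0): attacks (2,1) (2,2) (2,3) (2,4) (2,5) (3,0) (4,0) (5,0) (1,0) (0,0) (3,1) (4,2) (1,1) (0,2) [ray(1,1) blocked at (4,2)]
W attacks (4,5): no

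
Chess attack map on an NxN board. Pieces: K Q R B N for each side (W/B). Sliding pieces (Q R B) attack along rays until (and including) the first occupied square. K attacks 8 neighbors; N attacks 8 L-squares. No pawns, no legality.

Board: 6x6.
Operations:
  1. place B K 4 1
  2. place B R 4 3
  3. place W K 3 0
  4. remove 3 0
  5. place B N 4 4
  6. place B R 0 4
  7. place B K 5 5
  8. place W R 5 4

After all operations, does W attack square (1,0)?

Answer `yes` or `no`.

Op 1: place BK@(4,1)
Op 2: place BR@(4,3)
Op 3: place WK@(3,0)
Op 4: remove (3,0)
Op 5: place BN@(4,4)
Op 6: place BR@(0,4)
Op 7: place BK@(5,5)
Op 8: place WR@(5,4)
Per-piece attacks for W:
  WR@(5,4): attacks (5,5) (5,3) (5,2) (5,1) (5,0) (4,4) [ray(0,1) blocked at (5,5); ray(-1,0) blocked at (4,4)]
W attacks (1,0): no

Answer: no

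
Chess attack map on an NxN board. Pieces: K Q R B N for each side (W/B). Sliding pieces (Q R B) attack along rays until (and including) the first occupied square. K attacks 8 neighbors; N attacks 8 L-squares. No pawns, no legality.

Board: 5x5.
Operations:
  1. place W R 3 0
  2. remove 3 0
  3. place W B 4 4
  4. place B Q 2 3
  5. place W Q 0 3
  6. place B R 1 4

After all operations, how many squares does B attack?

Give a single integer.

Op 1: place WR@(3,0)
Op 2: remove (3,0)
Op 3: place WB@(4,4)
Op 4: place BQ@(2,3)
Op 5: place WQ@(0,3)
Op 6: place BR@(1,4)
Per-piece attacks for B:
  BR@(1,4): attacks (1,3) (1,2) (1,1) (1,0) (2,4) (3,4) (4,4) (0,4) [ray(1,0) blocked at (4,4)]
  BQ@(2,3): attacks (2,4) (2,2) (2,1) (2,0) (3,3) (4,3) (1,3) (0,3) (3,4) (3,2) (4,1) (1,4) (1,2) (0,1) [ray(-1,0) blocked at (0,3); ray(-1,1) blocked at (1,4)]
Union (18 distinct): (0,1) (0,3) (0,4) (1,0) (1,1) (1,2) (1,3) (1,4) (2,0) (2,1) (2,2) (2,4) (3,2) (3,3) (3,4) (4,1) (4,3) (4,4)

Answer: 18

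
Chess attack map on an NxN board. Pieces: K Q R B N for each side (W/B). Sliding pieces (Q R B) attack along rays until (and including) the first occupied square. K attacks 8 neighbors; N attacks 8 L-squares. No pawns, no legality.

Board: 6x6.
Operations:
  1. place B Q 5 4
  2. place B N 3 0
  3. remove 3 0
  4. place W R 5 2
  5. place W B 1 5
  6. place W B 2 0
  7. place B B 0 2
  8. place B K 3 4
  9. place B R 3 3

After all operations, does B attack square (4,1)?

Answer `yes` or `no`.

Answer: no

Derivation:
Op 1: place BQ@(5,4)
Op 2: place BN@(3,0)
Op 3: remove (3,0)
Op 4: place WR@(5,2)
Op 5: place WB@(1,5)
Op 6: place WB@(2,0)
Op 7: place BB@(0,2)
Op 8: place BK@(3,4)
Op 9: place BR@(3,3)
Per-piece attacks for B:
  BB@(0,2): attacks (1,3) (2,4) (3,5) (1,1) (2,0) [ray(1,-1) blocked at (2,0)]
  BR@(3,3): attacks (3,4) (3,2) (3,1) (3,0) (4,3) (5,3) (2,3) (1,3) (0,3) [ray(0,1) blocked at (3,4)]
  BK@(3,4): attacks (3,5) (3,3) (4,4) (2,4) (4,5) (4,3) (2,5) (2,3)
  BQ@(5,4): attacks (5,5) (5,3) (5,2) (4,4) (3,4) (4,5) (4,3) (3,2) (2,1) (1,0) [ray(0,-1) blocked at (5,2); ray(-1,0) blocked at (3,4)]
B attacks (4,1): no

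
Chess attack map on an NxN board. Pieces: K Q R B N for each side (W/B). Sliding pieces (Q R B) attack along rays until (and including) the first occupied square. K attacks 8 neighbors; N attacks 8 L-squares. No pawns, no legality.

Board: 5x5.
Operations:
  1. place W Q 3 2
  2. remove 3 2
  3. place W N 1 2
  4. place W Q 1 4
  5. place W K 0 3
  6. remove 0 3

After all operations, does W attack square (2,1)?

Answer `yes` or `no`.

Op 1: place WQ@(3,2)
Op 2: remove (3,2)
Op 3: place WN@(1,2)
Op 4: place WQ@(1,4)
Op 5: place WK@(0,3)
Op 6: remove (0,3)
Per-piece attacks for W:
  WN@(1,2): attacks (2,4) (3,3) (0,4) (2,0) (3,1) (0,0)
  WQ@(1,4): attacks (1,3) (1,2) (2,4) (3,4) (4,4) (0,4) (2,3) (3,2) (4,1) (0,3) [ray(0,-1) blocked at (1,2)]
W attacks (2,1): no

Answer: no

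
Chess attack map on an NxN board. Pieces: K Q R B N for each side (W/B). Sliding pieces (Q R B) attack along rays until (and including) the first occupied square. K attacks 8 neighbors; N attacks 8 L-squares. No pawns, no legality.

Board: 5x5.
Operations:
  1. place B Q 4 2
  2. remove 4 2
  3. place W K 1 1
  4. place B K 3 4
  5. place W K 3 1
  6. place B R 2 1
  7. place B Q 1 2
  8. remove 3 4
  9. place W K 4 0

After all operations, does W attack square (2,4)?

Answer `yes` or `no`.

Op 1: place BQ@(4,2)
Op 2: remove (4,2)
Op 3: place WK@(1,1)
Op 4: place BK@(3,4)
Op 5: place WK@(3,1)
Op 6: place BR@(2,1)
Op 7: place BQ@(1,2)
Op 8: remove (3,4)
Op 9: place WK@(4,0)
Per-piece attacks for W:
  WK@(1,1): attacks (1,2) (1,0) (2,1) (0,1) (2,2) (2,0) (0,2) (0,0)
  WK@(3,1): attacks (3,2) (3,0) (4,1) (2,1) (4,2) (4,0) (2,2) (2,0)
  WK@(4,0): attacks (4,1) (3,0) (3,1)
W attacks (2,4): no

Answer: no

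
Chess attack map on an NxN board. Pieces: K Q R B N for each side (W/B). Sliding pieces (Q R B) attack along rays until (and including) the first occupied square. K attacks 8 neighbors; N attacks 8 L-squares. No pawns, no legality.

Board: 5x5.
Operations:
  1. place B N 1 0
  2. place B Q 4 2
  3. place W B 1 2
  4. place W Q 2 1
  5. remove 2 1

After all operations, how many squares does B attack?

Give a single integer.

Op 1: place BN@(1,0)
Op 2: place BQ@(4,2)
Op 3: place WB@(1,2)
Op 4: place WQ@(2,1)
Op 5: remove (2,1)
Per-piece attacks for B:
  BN@(1,0): attacks (2,2) (3,1) (0,2)
  BQ@(4,2): attacks (4,3) (4,4) (4,1) (4,0) (3,2) (2,2) (1,2) (3,3) (2,4) (3,1) (2,0) [ray(-1,0) blocked at (1,2)]
Union (12 distinct): (0,2) (1,2) (2,0) (2,2) (2,4) (3,1) (3,2) (3,3) (4,0) (4,1) (4,3) (4,4)

Answer: 12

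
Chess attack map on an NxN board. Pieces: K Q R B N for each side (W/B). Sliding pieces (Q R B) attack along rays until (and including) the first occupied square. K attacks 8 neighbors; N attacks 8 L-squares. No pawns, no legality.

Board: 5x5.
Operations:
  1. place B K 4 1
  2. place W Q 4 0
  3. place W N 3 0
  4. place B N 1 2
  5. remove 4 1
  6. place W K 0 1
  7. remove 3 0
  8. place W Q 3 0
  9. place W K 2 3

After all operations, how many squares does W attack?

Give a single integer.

Op 1: place BK@(4,1)
Op 2: place WQ@(4,0)
Op 3: place WN@(3,0)
Op 4: place BN@(1,2)
Op 5: remove (4,1)
Op 6: place WK@(0,1)
Op 7: remove (3,0)
Op 8: place WQ@(3,0)
Op 9: place WK@(2,3)
Per-piece attacks for W:
  WK@(0,1): attacks (0,2) (0,0) (1,1) (1,2) (1,0)
  WK@(2,3): attacks (2,4) (2,2) (3,3) (1,3) (3,4) (3,2) (1,4) (1,2)
  WQ@(3,0): attacks (3,1) (3,2) (3,3) (3,4) (4,0) (2,0) (1,0) (0,0) (4,1) (2,1) (1,2) [ray(1,0) blocked at (4,0); ray(-1,1) blocked at (1,2)]
  WQ@(4,0): attacks (4,1) (4,2) (4,3) (4,4) (3,0) (3,1) (2,2) (1,3) (0,4) [ray(-1,0) blocked at (3,0)]
Union (22 distinct): (0,0) (0,2) (0,4) (1,0) (1,1) (1,2) (1,3) (1,4) (2,0) (2,1) (2,2) (2,4) (3,0) (3,1) (3,2) (3,3) (3,4) (4,0) (4,1) (4,2) (4,3) (4,4)

Answer: 22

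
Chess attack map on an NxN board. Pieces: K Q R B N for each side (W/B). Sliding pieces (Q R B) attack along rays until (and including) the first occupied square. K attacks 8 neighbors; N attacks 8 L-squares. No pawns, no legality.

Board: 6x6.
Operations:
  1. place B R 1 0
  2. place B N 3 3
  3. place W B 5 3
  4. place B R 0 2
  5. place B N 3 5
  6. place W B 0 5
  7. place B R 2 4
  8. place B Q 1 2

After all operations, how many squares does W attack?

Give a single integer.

Op 1: place BR@(1,0)
Op 2: place BN@(3,3)
Op 3: place WB@(5,3)
Op 4: place BR@(0,2)
Op 5: place BN@(3,5)
Op 6: place WB@(0,5)
Op 7: place BR@(2,4)
Op 8: place BQ@(1,2)
Per-piece attacks for W:
  WB@(0,5): attacks (1,4) (2,3) (3,2) (4,1) (5,0)
  WB@(5,3): attacks (4,4) (3,5) (4,2) (3,1) (2,0) [ray(-1,1) blocked at (3,5)]
Union (10 distinct): (1,4) (2,0) (2,3) (3,1) (3,2) (3,5) (4,1) (4,2) (4,4) (5,0)

Answer: 10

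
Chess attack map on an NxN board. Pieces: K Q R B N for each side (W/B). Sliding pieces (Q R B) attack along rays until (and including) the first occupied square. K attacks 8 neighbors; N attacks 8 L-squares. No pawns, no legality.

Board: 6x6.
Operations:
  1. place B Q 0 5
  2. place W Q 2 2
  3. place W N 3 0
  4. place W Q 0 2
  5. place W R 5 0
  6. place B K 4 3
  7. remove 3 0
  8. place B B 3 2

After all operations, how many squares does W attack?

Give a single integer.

Op 1: place BQ@(0,5)
Op 2: place WQ@(2,2)
Op 3: place WN@(3,0)
Op 4: place WQ@(0,2)
Op 5: place WR@(5,0)
Op 6: place BK@(4,3)
Op 7: remove (3,0)
Op 8: place BB@(3,2)
Per-piece attacks for W:
  WQ@(0,2): attacks (0,3) (0,4) (0,5) (0,1) (0,0) (1,2) (2,2) (1,3) (2,4) (3,5) (1,1) (2,0) [ray(0,1) blocked at (0,5); ray(1,0) blocked at (2,2)]
  WQ@(2,2): attacks (2,3) (2,4) (2,5) (2,1) (2,0) (3,2) (1,2) (0,2) (3,3) (4,4) (5,5) (3,1) (4,0) (1,3) (0,4) (1,1) (0,0) [ray(1,0) blocked at (3,2); ray(-1,0) blocked at (0,2)]
  WR@(5,0): attacks (5,1) (5,2) (5,3) (5,4) (5,5) (4,0) (3,0) (2,0) (1,0) (0,0)
Union (28 distinct): (0,0) (0,1) (0,2) (0,3) (0,4) (0,5) (1,0) (1,1) (1,2) (1,3) (2,0) (2,1) (2,2) (2,3) (2,4) (2,5) (3,0) (3,1) (3,2) (3,3) (3,5) (4,0) (4,4) (5,1) (5,2) (5,3) (5,4) (5,5)

Answer: 28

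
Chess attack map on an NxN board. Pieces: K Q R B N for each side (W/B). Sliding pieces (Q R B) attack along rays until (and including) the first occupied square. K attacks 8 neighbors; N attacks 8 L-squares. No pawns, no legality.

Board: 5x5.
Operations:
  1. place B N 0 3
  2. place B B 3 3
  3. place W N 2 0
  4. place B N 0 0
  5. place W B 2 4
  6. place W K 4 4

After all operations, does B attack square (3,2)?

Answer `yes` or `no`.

Op 1: place BN@(0,3)
Op 2: place BB@(3,3)
Op 3: place WN@(2,0)
Op 4: place BN@(0,0)
Op 5: place WB@(2,4)
Op 6: place WK@(4,4)
Per-piece attacks for B:
  BN@(0,0): attacks (1,2) (2,1)
  BN@(0,3): attacks (2,4) (1,1) (2,2)
  BB@(3,3): attacks (4,4) (4,2) (2,4) (2,2) (1,1) (0,0) [ray(1,1) blocked at (4,4); ray(-1,1) blocked at (2,4); ray(-1,-1) blocked at (0,0)]
B attacks (3,2): no

Answer: no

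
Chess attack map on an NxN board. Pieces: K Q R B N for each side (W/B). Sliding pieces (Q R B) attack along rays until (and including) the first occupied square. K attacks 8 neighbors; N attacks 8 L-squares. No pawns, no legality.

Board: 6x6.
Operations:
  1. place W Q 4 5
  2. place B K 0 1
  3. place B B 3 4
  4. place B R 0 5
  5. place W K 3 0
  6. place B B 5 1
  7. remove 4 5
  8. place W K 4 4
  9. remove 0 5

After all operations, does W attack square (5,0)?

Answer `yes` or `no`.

Answer: no

Derivation:
Op 1: place WQ@(4,5)
Op 2: place BK@(0,1)
Op 3: place BB@(3,4)
Op 4: place BR@(0,5)
Op 5: place WK@(3,0)
Op 6: place BB@(5,1)
Op 7: remove (4,5)
Op 8: place WK@(4,4)
Op 9: remove (0,5)
Per-piece attacks for W:
  WK@(3,0): attacks (3,1) (4,0) (2,0) (4,1) (2,1)
  WK@(4,4): attacks (4,5) (4,3) (5,4) (3,4) (5,5) (5,3) (3,5) (3,3)
W attacks (5,0): no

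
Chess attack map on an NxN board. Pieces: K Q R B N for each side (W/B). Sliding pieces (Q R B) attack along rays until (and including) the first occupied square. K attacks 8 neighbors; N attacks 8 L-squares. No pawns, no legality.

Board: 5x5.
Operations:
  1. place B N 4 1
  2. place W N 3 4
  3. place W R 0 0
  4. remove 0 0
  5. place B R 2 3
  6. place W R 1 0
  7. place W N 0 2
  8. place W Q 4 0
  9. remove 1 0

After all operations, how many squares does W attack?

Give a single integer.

Op 1: place BN@(4,1)
Op 2: place WN@(3,4)
Op 3: place WR@(0,0)
Op 4: remove (0,0)
Op 5: place BR@(2,3)
Op 6: place WR@(1,0)
Op 7: place WN@(0,2)
Op 8: place WQ@(4,0)
Op 9: remove (1,0)
Per-piece attacks for W:
  WN@(0,2): attacks (1,4) (2,3) (1,0) (2,1)
  WN@(3,4): attacks (4,2) (2,2) (1,3)
  WQ@(4,0): attacks (4,1) (3,0) (2,0) (1,0) (0,0) (3,1) (2,2) (1,3) (0,4) [ray(0,1) blocked at (4,1)]
Union (13 distinct): (0,0) (0,4) (1,0) (1,3) (1,4) (2,0) (2,1) (2,2) (2,3) (3,0) (3,1) (4,1) (4,2)

Answer: 13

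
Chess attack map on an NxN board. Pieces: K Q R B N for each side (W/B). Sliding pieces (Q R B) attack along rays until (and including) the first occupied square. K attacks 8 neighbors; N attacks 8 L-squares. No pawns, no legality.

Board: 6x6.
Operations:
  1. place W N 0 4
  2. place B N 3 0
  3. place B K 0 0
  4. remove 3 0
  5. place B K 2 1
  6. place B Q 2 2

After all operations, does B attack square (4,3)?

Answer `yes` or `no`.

Op 1: place WN@(0,4)
Op 2: place BN@(3,0)
Op 3: place BK@(0,0)
Op 4: remove (3,0)
Op 5: place BK@(2,1)
Op 6: place BQ@(2,2)
Per-piece attacks for B:
  BK@(0,0): attacks (0,1) (1,0) (1,1)
  BK@(2,1): attacks (2,2) (2,0) (3,1) (1,1) (3,2) (3,0) (1,2) (1,0)
  BQ@(2,2): attacks (2,3) (2,4) (2,5) (2,1) (3,2) (4,2) (5,2) (1,2) (0,2) (3,3) (4,4) (5,5) (3,1) (4,0) (1,3) (0,4) (1,1) (0,0) [ray(0,-1) blocked at (2,1); ray(-1,1) blocked at (0,4); ray(-1,-1) blocked at (0,0)]
B attacks (4,3): no

Answer: no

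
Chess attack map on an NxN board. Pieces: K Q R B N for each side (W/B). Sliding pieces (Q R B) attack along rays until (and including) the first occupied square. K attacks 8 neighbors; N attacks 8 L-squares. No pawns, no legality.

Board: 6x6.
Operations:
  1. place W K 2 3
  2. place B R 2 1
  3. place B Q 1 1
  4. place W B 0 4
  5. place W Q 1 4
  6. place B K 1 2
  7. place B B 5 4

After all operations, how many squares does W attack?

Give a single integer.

Op 1: place WK@(2,3)
Op 2: place BR@(2,1)
Op 3: place BQ@(1,1)
Op 4: place WB@(0,4)
Op 5: place WQ@(1,4)
Op 6: place BK@(1,2)
Op 7: place BB@(5,4)
Per-piece attacks for W:
  WB@(0,4): attacks (1,5) (1,3) (2,2) (3,1) (4,0)
  WQ@(1,4): attacks (1,5) (1,3) (1,2) (2,4) (3,4) (4,4) (5,4) (0,4) (2,5) (2,3) (0,5) (0,3) [ray(0,-1) blocked at (1,2); ray(1,0) blocked at (5,4); ray(-1,0) blocked at (0,4); ray(1,-1) blocked at (2,3)]
  WK@(2,3): attacks (2,4) (2,2) (3,3) (1,3) (3,4) (3,2) (1,4) (1,2)
Union (18 distinct): (0,3) (0,4) (0,5) (1,2) (1,3) (1,4) (1,5) (2,2) (2,3) (2,4) (2,5) (3,1) (3,2) (3,3) (3,4) (4,0) (4,4) (5,4)

Answer: 18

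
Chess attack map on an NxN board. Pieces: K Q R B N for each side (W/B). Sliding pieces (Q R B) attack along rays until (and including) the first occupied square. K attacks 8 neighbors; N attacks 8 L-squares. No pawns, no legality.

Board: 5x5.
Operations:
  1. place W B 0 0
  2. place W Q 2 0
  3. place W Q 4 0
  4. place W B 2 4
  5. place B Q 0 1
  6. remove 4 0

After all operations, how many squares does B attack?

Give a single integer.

Answer: 12

Derivation:
Op 1: place WB@(0,0)
Op 2: place WQ@(2,0)
Op 3: place WQ@(4,0)
Op 4: place WB@(2,4)
Op 5: place BQ@(0,1)
Op 6: remove (4,0)
Per-piece attacks for B:
  BQ@(0,1): attacks (0,2) (0,3) (0,4) (0,0) (1,1) (2,1) (3,1) (4,1) (1,2) (2,3) (3,4) (1,0) [ray(0,-1) blocked at (0,0)]
Union (12 distinct): (0,0) (0,2) (0,3) (0,4) (1,0) (1,1) (1,2) (2,1) (2,3) (3,1) (3,4) (4,1)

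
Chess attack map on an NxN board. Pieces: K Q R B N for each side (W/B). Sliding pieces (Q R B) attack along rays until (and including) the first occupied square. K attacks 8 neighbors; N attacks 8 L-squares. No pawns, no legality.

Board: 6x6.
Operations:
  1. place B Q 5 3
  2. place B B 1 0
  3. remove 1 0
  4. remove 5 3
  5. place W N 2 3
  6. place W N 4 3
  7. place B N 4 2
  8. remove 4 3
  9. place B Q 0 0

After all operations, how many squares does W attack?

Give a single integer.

Answer: 8

Derivation:
Op 1: place BQ@(5,3)
Op 2: place BB@(1,0)
Op 3: remove (1,0)
Op 4: remove (5,3)
Op 5: place WN@(2,3)
Op 6: place WN@(4,3)
Op 7: place BN@(4,2)
Op 8: remove (4,3)
Op 9: place BQ@(0,0)
Per-piece attacks for W:
  WN@(2,3): attacks (3,5) (4,4) (1,5) (0,4) (3,1) (4,2) (1,1) (0,2)
Union (8 distinct): (0,2) (0,4) (1,1) (1,5) (3,1) (3,5) (4,2) (4,4)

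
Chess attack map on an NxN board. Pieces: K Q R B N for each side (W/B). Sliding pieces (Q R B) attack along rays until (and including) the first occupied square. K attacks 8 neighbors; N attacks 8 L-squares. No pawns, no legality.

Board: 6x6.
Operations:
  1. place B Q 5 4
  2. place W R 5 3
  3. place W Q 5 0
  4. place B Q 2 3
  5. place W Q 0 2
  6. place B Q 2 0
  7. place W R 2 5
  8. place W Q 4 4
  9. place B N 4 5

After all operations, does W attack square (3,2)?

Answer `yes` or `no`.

Answer: yes

Derivation:
Op 1: place BQ@(5,4)
Op 2: place WR@(5,3)
Op 3: place WQ@(5,0)
Op 4: place BQ@(2,3)
Op 5: place WQ@(0,2)
Op 6: place BQ@(2,0)
Op 7: place WR@(2,5)
Op 8: place WQ@(4,4)
Op 9: place BN@(4,5)
Per-piece attacks for W:
  WQ@(0,2): attacks (0,3) (0,4) (0,5) (0,1) (0,0) (1,2) (2,2) (3,2) (4,2) (5,2) (1,3) (2,4) (3,5) (1,1) (2,0) [ray(1,-1) blocked at (2,0)]
  WR@(2,5): attacks (2,4) (2,3) (3,5) (4,5) (1,5) (0,5) [ray(0,-1) blocked at (2,3); ray(1,0) blocked at (4,5)]
  WQ@(4,4): attacks (4,5) (4,3) (4,2) (4,1) (4,0) (5,4) (3,4) (2,4) (1,4) (0,4) (5,5) (5,3) (3,5) (3,3) (2,2) (1,1) (0,0) [ray(0,1) blocked at (4,5); ray(1,0) blocked at (5,4); ray(1,-1) blocked at (5,3)]
  WQ@(5,0): attacks (5,1) (5,2) (5,3) (4,0) (3,0) (2,0) (4,1) (3,2) (2,3) [ray(0,1) blocked at (5,3); ray(-1,0) blocked at (2,0); ray(-1,1) blocked at (2,3)]
  WR@(5,3): attacks (5,4) (5,2) (5,1) (5,0) (4,3) (3,3) (2,3) [ray(0,1) blocked at (5,4); ray(0,-1) blocked at (5,0); ray(-1,0) blocked at (2,3)]
W attacks (3,2): yes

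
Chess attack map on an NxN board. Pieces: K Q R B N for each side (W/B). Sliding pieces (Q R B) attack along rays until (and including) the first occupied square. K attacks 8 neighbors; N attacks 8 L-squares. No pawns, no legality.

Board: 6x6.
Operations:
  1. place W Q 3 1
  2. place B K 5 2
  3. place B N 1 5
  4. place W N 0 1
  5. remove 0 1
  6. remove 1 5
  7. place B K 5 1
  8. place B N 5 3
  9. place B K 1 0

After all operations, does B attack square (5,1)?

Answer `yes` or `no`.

Answer: yes

Derivation:
Op 1: place WQ@(3,1)
Op 2: place BK@(5,2)
Op 3: place BN@(1,5)
Op 4: place WN@(0,1)
Op 5: remove (0,1)
Op 6: remove (1,5)
Op 7: place BK@(5,1)
Op 8: place BN@(5,3)
Op 9: place BK@(1,0)
Per-piece attacks for B:
  BK@(1,0): attacks (1,1) (2,0) (0,0) (2,1) (0,1)
  BK@(5,1): attacks (5,2) (5,0) (4,1) (4,2) (4,0)
  BK@(5,2): attacks (5,3) (5,1) (4,2) (4,3) (4,1)
  BN@(5,3): attacks (4,5) (3,4) (4,1) (3,2)
B attacks (5,1): yes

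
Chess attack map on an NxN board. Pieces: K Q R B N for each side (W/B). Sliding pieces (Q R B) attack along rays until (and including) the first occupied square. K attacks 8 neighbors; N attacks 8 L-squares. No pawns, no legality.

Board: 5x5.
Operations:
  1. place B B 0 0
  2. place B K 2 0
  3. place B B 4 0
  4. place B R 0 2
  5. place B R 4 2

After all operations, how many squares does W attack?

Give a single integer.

Op 1: place BB@(0,0)
Op 2: place BK@(2,0)
Op 3: place BB@(4,0)
Op 4: place BR@(0,2)
Op 5: place BR@(4,2)
Per-piece attacks for W:
Union (0 distinct): (none)

Answer: 0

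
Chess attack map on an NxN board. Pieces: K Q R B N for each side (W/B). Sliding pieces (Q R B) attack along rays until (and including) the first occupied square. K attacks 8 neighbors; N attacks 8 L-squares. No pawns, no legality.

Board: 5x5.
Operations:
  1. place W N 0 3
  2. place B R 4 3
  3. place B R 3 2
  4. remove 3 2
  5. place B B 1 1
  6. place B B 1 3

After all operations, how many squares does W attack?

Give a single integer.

Op 1: place WN@(0,3)
Op 2: place BR@(4,3)
Op 3: place BR@(3,2)
Op 4: remove (3,2)
Op 5: place BB@(1,1)
Op 6: place BB@(1,3)
Per-piece attacks for W:
  WN@(0,3): attacks (2,4) (1,1) (2,2)
Union (3 distinct): (1,1) (2,2) (2,4)

Answer: 3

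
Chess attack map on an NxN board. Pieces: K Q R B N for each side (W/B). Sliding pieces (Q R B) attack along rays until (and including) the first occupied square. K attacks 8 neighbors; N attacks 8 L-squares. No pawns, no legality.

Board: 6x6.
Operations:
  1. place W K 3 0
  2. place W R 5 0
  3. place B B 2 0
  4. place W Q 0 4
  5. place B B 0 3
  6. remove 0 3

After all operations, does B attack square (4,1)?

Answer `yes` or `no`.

Op 1: place WK@(3,0)
Op 2: place WR@(5,0)
Op 3: place BB@(2,0)
Op 4: place WQ@(0,4)
Op 5: place BB@(0,3)
Op 6: remove (0,3)
Per-piece attacks for B:
  BB@(2,0): attacks (3,1) (4,2) (5,3) (1,1) (0,2)
B attacks (4,1): no

Answer: no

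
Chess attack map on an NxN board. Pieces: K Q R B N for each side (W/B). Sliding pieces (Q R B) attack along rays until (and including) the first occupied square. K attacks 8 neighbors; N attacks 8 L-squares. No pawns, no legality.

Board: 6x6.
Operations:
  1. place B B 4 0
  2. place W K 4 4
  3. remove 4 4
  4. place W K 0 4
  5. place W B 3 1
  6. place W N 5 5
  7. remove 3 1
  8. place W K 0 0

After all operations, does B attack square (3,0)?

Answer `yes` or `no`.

Answer: no

Derivation:
Op 1: place BB@(4,0)
Op 2: place WK@(4,4)
Op 3: remove (4,4)
Op 4: place WK@(0,4)
Op 5: place WB@(3,1)
Op 6: place WN@(5,5)
Op 7: remove (3,1)
Op 8: place WK@(0,0)
Per-piece attacks for B:
  BB@(4,0): attacks (5,1) (3,1) (2,2) (1,3) (0,4) [ray(-1,1) blocked at (0,4)]
B attacks (3,0): no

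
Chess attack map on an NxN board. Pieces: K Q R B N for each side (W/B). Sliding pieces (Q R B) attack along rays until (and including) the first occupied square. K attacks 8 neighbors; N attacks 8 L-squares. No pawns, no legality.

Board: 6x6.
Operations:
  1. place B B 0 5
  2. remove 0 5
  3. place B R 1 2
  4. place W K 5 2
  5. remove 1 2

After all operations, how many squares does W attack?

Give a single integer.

Op 1: place BB@(0,5)
Op 2: remove (0,5)
Op 3: place BR@(1,2)
Op 4: place WK@(5,2)
Op 5: remove (1,2)
Per-piece attacks for W:
  WK@(5,2): attacks (5,3) (5,1) (4,2) (4,3) (4,1)
Union (5 distinct): (4,1) (4,2) (4,3) (5,1) (5,3)

Answer: 5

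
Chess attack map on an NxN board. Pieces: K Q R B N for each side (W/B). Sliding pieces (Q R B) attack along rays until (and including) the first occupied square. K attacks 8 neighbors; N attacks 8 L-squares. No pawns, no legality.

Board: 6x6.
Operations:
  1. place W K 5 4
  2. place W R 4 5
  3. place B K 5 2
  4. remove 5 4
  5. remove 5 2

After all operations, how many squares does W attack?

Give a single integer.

Op 1: place WK@(5,4)
Op 2: place WR@(4,5)
Op 3: place BK@(5,2)
Op 4: remove (5,4)
Op 5: remove (5,2)
Per-piece attacks for W:
  WR@(4,5): attacks (4,4) (4,3) (4,2) (4,1) (4,0) (5,5) (3,5) (2,5) (1,5) (0,5)
Union (10 distinct): (0,5) (1,5) (2,5) (3,5) (4,0) (4,1) (4,2) (4,3) (4,4) (5,5)

Answer: 10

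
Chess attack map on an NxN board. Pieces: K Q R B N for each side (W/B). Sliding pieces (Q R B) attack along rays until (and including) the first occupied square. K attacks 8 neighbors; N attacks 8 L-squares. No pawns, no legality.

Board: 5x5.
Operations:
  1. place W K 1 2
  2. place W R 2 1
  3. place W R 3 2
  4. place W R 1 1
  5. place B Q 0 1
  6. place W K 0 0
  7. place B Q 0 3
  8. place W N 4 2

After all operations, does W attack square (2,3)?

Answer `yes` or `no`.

Answer: yes

Derivation:
Op 1: place WK@(1,2)
Op 2: place WR@(2,1)
Op 3: place WR@(3,2)
Op 4: place WR@(1,1)
Op 5: place BQ@(0,1)
Op 6: place WK@(0,0)
Op 7: place BQ@(0,3)
Op 8: place WN@(4,2)
Per-piece attacks for W:
  WK@(0,0): attacks (0,1) (1,0) (1,1)
  WR@(1,1): attacks (1,2) (1,0) (2,1) (0,1) [ray(0,1) blocked at (1,2); ray(1,0) blocked at (2,1); ray(-1,0) blocked at (0,1)]
  WK@(1,2): attacks (1,3) (1,1) (2,2) (0,2) (2,3) (2,1) (0,3) (0,1)
  WR@(2,1): attacks (2,2) (2,3) (2,4) (2,0) (3,1) (4,1) (1,1) [ray(-1,0) blocked at (1,1)]
  WR@(3,2): attacks (3,3) (3,4) (3,1) (3,0) (4,2) (2,2) (1,2) [ray(1,0) blocked at (4,2); ray(-1,0) blocked at (1,2)]
  WN@(4,2): attacks (3,4) (2,3) (3,0) (2,1)
W attacks (2,3): yes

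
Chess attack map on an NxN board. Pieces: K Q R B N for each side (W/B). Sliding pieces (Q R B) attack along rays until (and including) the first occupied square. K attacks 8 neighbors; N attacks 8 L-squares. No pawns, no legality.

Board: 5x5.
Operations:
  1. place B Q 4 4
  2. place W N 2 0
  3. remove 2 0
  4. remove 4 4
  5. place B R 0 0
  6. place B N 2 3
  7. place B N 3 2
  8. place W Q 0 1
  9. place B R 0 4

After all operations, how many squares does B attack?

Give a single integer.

Op 1: place BQ@(4,4)
Op 2: place WN@(2,0)
Op 3: remove (2,0)
Op 4: remove (4,4)
Op 5: place BR@(0,0)
Op 6: place BN@(2,3)
Op 7: place BN@(3,2)
Op 8: place WQ@(0,1)
Op 9: place BR@(0,4)
Per-piece attacks for B:
  BR@(0,0): attacks (0,1) (1,0) (2,0) (3,0) (4,0) [ray(0,1) blocked at (0,1)]
  BR@(0,4): attacks (0,3) (0,2) (0,1) (1,4) (2,4) (3,4) (4,4) [ray(0,-1) blocked at (0,1)]
  BN@(2,3): attacks (4,4) (0,4) (3,1) (4,2) (1,1) (0,2)
  BN@(3,2): attacks (4,4) (2,4) (1,3) (4,0) (2,0) (1,1)
Union (16 distinct): (0,1) (0,2) (0,3) (0,4) (1,0) (1,1) (1,3) (1,4) (2,0) (2,4) (3,0) (3,1) (3,4) (4,0) (4,2) (4,4)

Answer: 16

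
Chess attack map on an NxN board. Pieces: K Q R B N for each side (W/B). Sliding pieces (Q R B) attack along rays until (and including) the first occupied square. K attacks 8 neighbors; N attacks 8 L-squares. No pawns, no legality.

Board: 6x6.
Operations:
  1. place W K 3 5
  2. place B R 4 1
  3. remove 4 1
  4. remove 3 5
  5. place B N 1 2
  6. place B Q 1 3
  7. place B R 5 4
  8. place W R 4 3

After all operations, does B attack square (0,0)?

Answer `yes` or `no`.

Answer: yes

Derivation:
Op 1: place WK@(3,5)
Op 2: place BR@(4,1)
Op 3: remove (4,1)
Op 4: remove (3,5)
Op 5: place BN@(1,2)
Op 6: place BQ@(1,3)
Op 7: place BR@(5,4)
Op 8: place WR@(4,3)
Per-piece attacks for B:
  BN@(1,2): attacks (2,4) (3,3) (0,4) (2,0) (3,1) (0,0)
  BQ@(1,3): attacks (1,4) (1,5) (1,2) (2,3) (3,3) (4,3) (0,3) (2,4) (3,5) (2,2) (3,1) (4,0) (0,4) (0,2) [ray(0,-1) blocked at (1,2); ray(1,0) blocked at (4,3)]
  BR@(5,4): attacks (5,5) (5,3) (5,2) (5,1) (5,0) (4,4) (3,4) (2,4) (1,4) (0,4)
B attacks (0,0): yes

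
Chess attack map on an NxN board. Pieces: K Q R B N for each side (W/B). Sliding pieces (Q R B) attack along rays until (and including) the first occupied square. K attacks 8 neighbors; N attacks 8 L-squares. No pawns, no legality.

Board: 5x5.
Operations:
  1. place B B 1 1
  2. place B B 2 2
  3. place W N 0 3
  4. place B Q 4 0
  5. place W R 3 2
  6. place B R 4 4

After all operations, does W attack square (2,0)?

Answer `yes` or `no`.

Op 1: place BB@(1,1)
Op 2: place BB@(2,2)
Op 3: place WN@(0,3)
Op 4: place BQ@(4,0)
Op 5: place WR@(3,2)
Op 6: place BR@(4,4)
Per-piece attacks for W:
  WN@(0,3): attacks (2,4) (1,1) (2,2)
  WR@(3,2): attacks (3,3) (3,4) (3,1) (3,0) (4,2) (2,2) [ray(-1,0) blocked at (2,2)]
W attacks (2,0): no

Answer: no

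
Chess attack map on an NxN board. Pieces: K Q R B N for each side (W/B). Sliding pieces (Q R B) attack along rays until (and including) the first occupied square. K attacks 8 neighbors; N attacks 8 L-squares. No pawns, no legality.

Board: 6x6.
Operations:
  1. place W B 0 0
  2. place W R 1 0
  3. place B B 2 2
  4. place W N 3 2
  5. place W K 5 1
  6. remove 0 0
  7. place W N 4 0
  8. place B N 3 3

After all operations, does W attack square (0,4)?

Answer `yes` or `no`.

Answer: no

Derivation:
Op 1: place WB@(0,0)
Op 2: place WR@(1,0)
Op 3: place BB@(2,2)
Op 4: place WN@(3,2)
Op 5: place WK@(5,1)
Op 6: remove (0,0)
Op 7: place WN@(4,0)
Op 8: place BN@(3,3)
Per-piece attacks for W:
  WR@(1,0): attacks (1,1) (1,2) (1,3) (1,4) (1,5) (2,0) (3,0) (4,0) (0,0) [ray(1,0) blocked at (4,0)]
  WN@(3,2): attacks (4,4) (5,3) (2,4) (1,3) (4,0) (5,1) (2,0) (1,1)
  WN@(4,0): attacks (5,2) (3,2) (2,1)
  WK@(5,1): attacks (5,2) (5,0) (4,1) (4,2) (4,0)
W attacks (0,4): no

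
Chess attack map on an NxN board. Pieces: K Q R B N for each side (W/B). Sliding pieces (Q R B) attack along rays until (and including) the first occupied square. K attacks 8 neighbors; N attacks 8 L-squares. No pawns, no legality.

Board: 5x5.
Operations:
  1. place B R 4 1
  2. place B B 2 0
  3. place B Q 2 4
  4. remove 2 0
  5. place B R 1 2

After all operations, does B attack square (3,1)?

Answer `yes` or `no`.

Answer: yes

Derivation:
Op 1: place BR@(4,1)
Op 2: place BB@(2,0)
Op 3: place BQ@(2,4)
Op 4: remove (2,0)
Op 5: place BR@(1,2)
Per-piece attacks for B:
  BR@(1,2): attacks (1,3) (1,4) (1,1) (1,0) (2,2) (3,2) (4,2) (0,2)
  BQ@(2,4): attacks (2,3) (2,2) (2,1) (2,0) (3,4) (4,4) (1,4) (0,4) (3,3) (4,2) (1,3) (0,2)
  BR@(4,1): attacks (4,2) (4,3) (4,4) (4,0) (3,1) (2,1) (1,1) (0,1)
B attacks (3,1): yes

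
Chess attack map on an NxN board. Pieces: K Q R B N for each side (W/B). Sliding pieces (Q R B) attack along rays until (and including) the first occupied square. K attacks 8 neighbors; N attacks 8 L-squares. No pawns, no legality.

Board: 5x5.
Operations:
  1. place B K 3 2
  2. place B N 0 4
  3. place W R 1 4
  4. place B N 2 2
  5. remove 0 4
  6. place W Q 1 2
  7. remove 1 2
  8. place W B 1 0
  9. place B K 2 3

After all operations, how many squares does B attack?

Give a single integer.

Op 1: place BK@(3,2)
Op 2: place BN@(0,4)
Op 3: place WR@(1,4)
Op 4: place BN@(2,2)
Op 5: remove (0,4)
Op 6: place WQ@(1,2)
Op 7: remove (1,2)
Op 8: place WB@(1,0)
Op 9: place BK@(2,3)
Per-piece attacks for B:
  BN@(2,2): attacks (3,4) (4,3) (1,4) (0,3) (3,0) (4,1) (1,0) (0,1)
  BK@(2,3): attacks (2,4) (2,2) (3,3) (1,3) (3,4) (3,2) (1,4) (1,2)
  BK@(3,2): attacks (3,3) (3,1) (4,2) (2,2) (4,3) (4,1) (2,3) (2,1)
Union (18 distinct): (0,1) (0,3) (1,0) (1,2) (1,3) (1,4) (2,1) (2,2) (2,3) (2,4) (3,0) (3,1) (3,2) (3,3) (3,4) (4,1) (4,2) (4,3)

Answer: 18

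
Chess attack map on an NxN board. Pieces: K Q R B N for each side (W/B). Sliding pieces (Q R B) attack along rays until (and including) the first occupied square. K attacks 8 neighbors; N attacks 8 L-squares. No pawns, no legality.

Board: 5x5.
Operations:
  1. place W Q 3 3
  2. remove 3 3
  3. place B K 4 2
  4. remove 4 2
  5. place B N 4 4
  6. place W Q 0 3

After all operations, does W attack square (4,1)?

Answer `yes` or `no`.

Op 1: place WQ@(3,3)
Op 2: remove (3,3)
Op 3: place BK@(4,2)
Op 4: remove (4,2)
Op 5: place BN@(4,4)
Op 6: place WQ@(0,3)
Per-piece attacks for W:
  WQ@(0,3): attacks (0,4) (0,2) (0,1) (0,0) (1,3) (2,3) (3,3) (4,3) (1,4) (1,2) (2,1) (3,0)
W attacks (4,1): no

Answer: no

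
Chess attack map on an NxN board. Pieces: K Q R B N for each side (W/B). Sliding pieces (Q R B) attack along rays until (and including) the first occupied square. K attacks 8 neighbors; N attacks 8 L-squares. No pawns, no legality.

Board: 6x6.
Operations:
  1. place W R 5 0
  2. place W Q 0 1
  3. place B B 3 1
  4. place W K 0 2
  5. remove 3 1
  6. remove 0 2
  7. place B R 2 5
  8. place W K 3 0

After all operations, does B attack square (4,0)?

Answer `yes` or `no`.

Op 1: place WR@(5,0)
Op 2: place WQ@(0,1)
Op 3: place BB@(3,1)
Op 4: place WK@(0,2)
Op 5: remove (3,1)
Op 6: remove (0,2)
Op 7: place BR@(2,5)
Op 8: place WK@(3,0)
Per-piece attacks for B:
  BR@(2,5): attacks (2,4) (2,3) (2,2) (2,1) (2,0) (3,5) (4,5) (5,5) (1,5) (0,5)
B attacks (4,0): no

Answer: no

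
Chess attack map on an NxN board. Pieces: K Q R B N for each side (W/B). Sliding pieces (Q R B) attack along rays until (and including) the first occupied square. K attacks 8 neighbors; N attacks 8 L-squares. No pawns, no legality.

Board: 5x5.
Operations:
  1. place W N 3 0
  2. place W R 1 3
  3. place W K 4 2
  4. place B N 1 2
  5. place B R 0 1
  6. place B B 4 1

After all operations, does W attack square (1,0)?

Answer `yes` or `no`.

Op 1: place WN@(3,0)
Op 2: place WR@(1,3)
Op 3: place WK@(4,2)
Op 4: place BN@(1,2)
Op 5: place BR@(0,1)
Op 6: place BB@(4,1)
Per-piece attacks for W:
  WR@(1,3): attacks (1,4) (1,2) (2,3) (3,3) (4,3) (0,3) [ray(0,-1) blocked at (1,2)]
  WN@(3,0): attacks (4,2) (2,2) (1,1)
  WK@(4,2): attacks (4,3) (4,1) (3,2) (3,3) (3,1)
W attacks (1,0): no

Answer: no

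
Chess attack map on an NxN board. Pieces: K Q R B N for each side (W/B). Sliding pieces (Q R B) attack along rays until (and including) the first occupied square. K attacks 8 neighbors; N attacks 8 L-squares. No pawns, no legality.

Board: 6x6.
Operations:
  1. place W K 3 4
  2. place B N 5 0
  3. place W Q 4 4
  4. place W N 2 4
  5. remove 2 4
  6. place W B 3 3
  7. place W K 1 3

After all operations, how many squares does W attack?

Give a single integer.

Op 1: place WK@(3,4)
Op 2: place BN@(5,0)
Op 3: place WQ@(4,4)
Op 4: place WN@(2,4)
Op 5: remove (2,4)
Op 6: place WB@(3,3)
Op 7: place WK@(1,3)
Per-piece attacks for W:
  WK@(1,3): attacks (1,4) (1,2) (2,3) (0,3) (2,4) (2,2) (0,4) (0,2)
  WB@(3,3): attacks (4,4) (4,2) (5,1) (2,4) (1,5) (2,2) (1,1) (0,0) [ray(1,1) blocked at (4,4)]
  WK@(3,4): attacks (3,5) (3,3) (4,4) (2,4) (4,5) (4,3) (2,5) (2,3)
  WQ@(4,4): attacks (4,5) (4,3) (4,2) (4,1) (4,0) (5,4) (3,4) (5,5) (5,3) (3,5) (3,3) [ray(-1,0) blocked at (3,4); ray(-1,-1) blocked at (3,3)]
Union (25 distinct): (0,0) (0,2) (0,3) (0,4) (1,1) (1,2) (1,4) (1,5) (2,2) (2,3) (2,4) (2,5) (3,3) (3,4) (3,5) (4,0) (4,1) (4,2) (4,3) (4,4) (4,5) (5,1) (5,3) (5,4) (5,5)

Answer: 25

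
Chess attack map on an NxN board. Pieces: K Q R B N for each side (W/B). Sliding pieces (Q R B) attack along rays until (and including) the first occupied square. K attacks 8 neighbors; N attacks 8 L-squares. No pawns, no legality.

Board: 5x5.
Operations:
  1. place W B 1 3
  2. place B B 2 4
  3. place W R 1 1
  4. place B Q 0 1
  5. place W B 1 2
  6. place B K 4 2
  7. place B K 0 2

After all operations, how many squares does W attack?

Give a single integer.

Answer: 15

Derivation:
Op 1: place WB@(1,3)
Op 2: place BB@(2,4)
Op 3: place WR@(1,1)
Op 4: place BQ@(0,1)
Op 5: place WB@(1,2)
Op 6: place BK@(4,2)
Op 7: place BK@(0,2)
Per-piece attacks for W:
  WR@(1,1): attacks (1,2) (1,0) (2,1) (3,1) (4,1) (0,1) [ray(0,1) blocked at (1,2); ray(-1,0) blocked at (0,1)]
  WB@(1,2): attacks (2,3) (3,4) (2,1) (3,0) (0,3) (0,1) [ray(-1,-1) blocked at (0,1)]
  WB@(1,3): attacks (2,4) (2,2) (3,1) (4,0) (0,4) (0,2) [ray(1,1) blocked at (2,4); ray(-1,-1) blocked at (0,2)]
Union (15 distinct): (0,1) (0,2) (0,3) (0,4) (1,0) (1,2) (2,1) (2,2) (2,3) (2,4) (3,0) (3,1) (3,4) (4,0) (4,1)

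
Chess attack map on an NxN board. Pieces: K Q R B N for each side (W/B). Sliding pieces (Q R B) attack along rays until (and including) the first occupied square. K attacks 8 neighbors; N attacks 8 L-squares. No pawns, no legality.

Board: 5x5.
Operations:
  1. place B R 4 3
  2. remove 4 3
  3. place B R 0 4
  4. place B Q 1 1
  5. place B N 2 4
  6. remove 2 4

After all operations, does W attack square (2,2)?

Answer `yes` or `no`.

Answer: no

Derivation:
Op 1: place BR@(4,3)
Op 2: remove (4,3)
Op 3: place BR@(0,4)
Op 4: place BQ@(1,1)
Op 5: place BN@(2,4)
Op 6: remove (2,4)
Per-piece attacks for W:
W attacks (2,2): no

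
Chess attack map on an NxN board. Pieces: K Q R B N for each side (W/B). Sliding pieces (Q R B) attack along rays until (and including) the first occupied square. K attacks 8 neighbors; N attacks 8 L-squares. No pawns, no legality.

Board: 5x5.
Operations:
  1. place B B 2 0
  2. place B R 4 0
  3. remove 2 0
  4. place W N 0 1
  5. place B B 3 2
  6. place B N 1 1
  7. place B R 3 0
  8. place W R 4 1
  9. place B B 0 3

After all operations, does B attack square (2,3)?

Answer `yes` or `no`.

Op 1: place BB@(2,0)
Op 2: place BR@(4,0)
Op 3: remove (2,0)
Op 4: place WN@(0,1)
Op 5: place BB@(3,2)
Op 6: place BN@(1,1)
Op 7: place BR@(3,0)
Op 8: place WR@(4,1)
Op 9: place BB@(0,3)
Per-piece attacks for B:
  BB@(0,3): attacks (1,4) (1,2) (2,1) (3,0) [ray(1,-1) blocked at (3,0)]
  BN@(1,1): attacks (2,3) (3,2) (0,3) (3,0)
  BR@(3,0): attacks (3,1) (3,2) (4,0) (2,0) (1,0) (0,0) [ray(0,1) blocked at (3,2); ray(1,0) blocked at (4,0)]
  BB@(3,2): attacks (4,3) (4,1) (2,3) (1,4) (2,1) (1,0) [ray(1,-1) blocked at (4,1)]
  BR@(4,0): attacks (4,1) (3,0) [ray(0,1) blocked at (4,1); ray(-1,0) blocked at (3,0)]
B attacks (2,3): yes

Answer: yes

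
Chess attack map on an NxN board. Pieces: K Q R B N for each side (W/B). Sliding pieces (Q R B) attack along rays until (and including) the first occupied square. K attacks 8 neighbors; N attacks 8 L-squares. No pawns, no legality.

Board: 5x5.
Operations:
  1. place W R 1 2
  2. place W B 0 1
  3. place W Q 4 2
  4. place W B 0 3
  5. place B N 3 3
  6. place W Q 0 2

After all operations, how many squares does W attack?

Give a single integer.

Op 1: place WR@(1,2)
Op 2: place WB@(0,1)
Op 3: place WQ@(4,2)
Op 4: place WB@(0,3)
Op 5: place BN@(3,3)
Op 6: place WQ@(0,2)
Per-piece attacks for W:
  WB@(0,1): attacks (1,2) (1,0) [ray(1,1) blocked at (1,2)]
  WQ@(0,2): attacks (0,3) (0,1) (1,2) (1,3) (2,4) (1,1) (2,0) [ray(0,1) blocked at (0,3); ray(0,-1) blocked at (0,1); ray(1,0) blocked at (1,2)]
  WB@(0,3): attacks (1,4) (1,2) [ray(1,-1) blocked at (1,2)]
  WR@(1,2): attacks (1,3) (1,4) (1,1) (1,0) (2,2) (3,2) (4,2) (0,2) [ray(1,0) blocked at (4,2); ray(-1,0) blocked at (0,2)]
  WQ@(4,2): attacks (4,3) (4,4) (4,1) (4,0) (3,2) (2,2) (1,2) (3,3) (3,1) (2,0) [ray(-1,0) blocked at (1,2); ray(-1,1) blocked at (3,3)]
Union (19 distinct): (0,1) (0,2) (0,3) (1,0) (1,1) (1,2) (1,3) (1,4) (2,0) (2,2) (2,4) (3,1) (3,2) (3,3) (4,0) (4,1) (4,2) (4,3) (4,4)

Answer: 19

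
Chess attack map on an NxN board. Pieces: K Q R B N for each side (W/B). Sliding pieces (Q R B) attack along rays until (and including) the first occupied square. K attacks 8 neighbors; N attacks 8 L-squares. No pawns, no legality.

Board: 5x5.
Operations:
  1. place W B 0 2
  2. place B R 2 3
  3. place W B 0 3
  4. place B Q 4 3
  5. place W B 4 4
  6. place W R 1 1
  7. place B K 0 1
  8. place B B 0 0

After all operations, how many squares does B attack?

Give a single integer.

Answer: 20

Derivation:
Op 1: place WB@(0,2)
Op 2: place BR@(2,3)
Op 3: place WB@(0,3)
Op 4: place BQ@(4,3)
Op 5: place WB@(4,4)
Op 6: place WR@(1,1)
Op 7: place BK@(0,1)
Op 8: place BB@(0,0)
Per-piece attacks for B:
  BB@(0,0): attacks (1,1) [ray(1,1) blocked at (1,1)]
  BK@(0,1): attacks (0,2) (0,0) (1,1) (1,2) (1,0)
  BR@(2,3): attacks (2,4) (2,2) (2,1) (2,0) (3,3) (4,3) (1,3) (0,3) [ray(1,0) blocked at (4,3); ray(-1,0) blocked at (0,3)]
  BQ@(4,3): attacks (4,4) (4,2) (4,1) (4,0) (3,3) (2,3) (3,4) (3,2) (2,1) (1,0) [ray(0,1) blocked at (4,4); ray(-1,0) blocked at (2,3)]
Union (20 distinct): (0,0) (0,2) (0,3) (1,0) (1,1) (1,2) (1,3) (2,0) (2,1) (2,2) (2,3) (2,4) (3,2) (3,3) (3,4) (4,0) (4,1) (4,2) (4,3) (4,4)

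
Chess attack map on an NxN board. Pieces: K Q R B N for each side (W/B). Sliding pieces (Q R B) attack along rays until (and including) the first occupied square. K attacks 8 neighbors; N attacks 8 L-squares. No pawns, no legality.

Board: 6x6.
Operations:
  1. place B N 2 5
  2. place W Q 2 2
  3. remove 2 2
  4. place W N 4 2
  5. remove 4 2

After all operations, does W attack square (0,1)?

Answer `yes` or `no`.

Answer: no

Derivation:
Op 1: place BN@(2,5)
Op 2: place WQ@(2,2)
Op 3: remove (2,2)
Op 4: place WN@(4,2)
Op 5: remove (4,2)
Per-piece attacks for W:
W attacks (0,1): no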